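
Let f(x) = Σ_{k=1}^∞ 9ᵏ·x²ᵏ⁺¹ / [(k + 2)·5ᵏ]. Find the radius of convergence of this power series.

R = √5/3

By the ratio test, |a_{k+1}/a_k| = [(k + 2)/((k+1) + 2)] · 9/5 → 9/5.
Successive powers of x differ by 2, so the series converges when |x|² · 9/5 < 1, i.e. |x| < √(5/9). So R = √5/3.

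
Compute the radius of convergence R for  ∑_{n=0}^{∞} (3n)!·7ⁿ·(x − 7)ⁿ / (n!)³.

R = 1/189

Apply the ratio test: |a_{n+1}| / |a_n| = (3n+1)·(3n+2)·(3n+3)/(n+1)³ · 7, which tends to 189 as n → ∞.
Hence the series converges for |x − 7| < 1/(189) = 1/189, so the radius of convergence is 1/189.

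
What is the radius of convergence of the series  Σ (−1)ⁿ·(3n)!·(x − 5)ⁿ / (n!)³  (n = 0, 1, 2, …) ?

R = 1/27

Apply the ratio test: |a_{n+1}| / |a_n| = (3n+1)·(3n+2)·(3n+3)/(n+1)³, which tends to 27 as n → ∞.
Hence the series converges for |x − 5| < 1/(27) = 1/27, so the radius of convergence is 1/27.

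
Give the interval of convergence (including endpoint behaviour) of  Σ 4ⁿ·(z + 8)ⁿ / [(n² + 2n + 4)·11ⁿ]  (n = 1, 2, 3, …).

[-43/4, -21/4]

Apply the ratio test: |a_{n+1}| / |a_n| = [(n² + 2n + 4)/((n+1)² + 2(n+1) + 4)] · 4/11, which tends to 4/11 as n → ∞.
The series converges when 4/11 · |z + 8| < 1, giving R = 11/4.
Check z = -21/4: the terms are on the order of 1/n², so the series converges absolutely by comparison with the p-series (p = 2 > 1).
Endpoint z = -43/4: absolute convergence follows by limit comparison with Σ 1/n².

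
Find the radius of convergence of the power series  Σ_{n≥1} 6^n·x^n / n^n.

By the Cauchy root test, |a_n|^(1/n) = 6/n → 0.
Since the n-th root of |a_n| tends to 0, the series converges for all real x; R = ∞.

R = ∞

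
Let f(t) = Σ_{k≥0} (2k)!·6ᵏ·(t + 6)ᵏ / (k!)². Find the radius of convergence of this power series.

R = 1/24

The ratio of consecutive coefficients is (2k+1)·(2k+2)/(k+1)² · 6 → 24.
Thus R = 1/(24) = 1/24.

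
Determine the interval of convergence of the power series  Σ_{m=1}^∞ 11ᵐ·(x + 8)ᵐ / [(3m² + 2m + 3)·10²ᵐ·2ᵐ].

Apply the ratio test: |a_{m+1}| / |a_m| = [(3m² + 2m + 3)/(3(m+1)² + 2(m+1) + 3)] · 11/(100·2), which tends to 11/200 as m → ∞.
Thus R = 1/(11/200) = 200/11.
Check x = 112/11: absolute convergence follows by limit comparison with Σ 1/m².
Check x = -288/11: the terms are on the order of 1/m², so the series converges absolutely by comparison with the p-series (p = 2 > 1).

[-288/11, 112/11]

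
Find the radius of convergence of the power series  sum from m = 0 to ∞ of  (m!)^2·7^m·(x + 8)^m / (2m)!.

R = 4/7

The ratio of consecutive coefficients is (m+1)²/[(2m+1)·(2m+2)] · 7 → 7/4.
Convergence for |x + 8| · 7/4 < 1, i.e. |x + 8| < 4/7. So R = 4/7.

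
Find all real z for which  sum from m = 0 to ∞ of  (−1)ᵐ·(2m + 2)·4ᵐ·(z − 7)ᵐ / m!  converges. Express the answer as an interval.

Ratio test: |a_{m+1}/a_m| = (2(m+1) + 2)/(2m + 2) · 4 · 1/(m+1) → 0 as m → ∞.
The limit is 0, so the series converges for all z; R = ∞.

(−∞, ∞)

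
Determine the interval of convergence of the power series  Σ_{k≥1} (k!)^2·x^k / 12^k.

The ratio of consecutive coefficients is (k+1)² · 1/12 → ∞.
The ratio grows without bound, so the series diverges whenever x ≠ 0; it converges only at x = 0. R = 0.

{0}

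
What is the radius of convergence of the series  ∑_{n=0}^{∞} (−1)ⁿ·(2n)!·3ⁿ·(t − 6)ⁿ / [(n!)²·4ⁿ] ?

The ratio of consecutive coefficients is (2n+1)·(2n+2)/(n+1)² · 3/4 → 3.
Convergence for |t − 6| · 3 < 1, i.e. |t − 6| < 1/3. So R = 1/3.

R = 1/3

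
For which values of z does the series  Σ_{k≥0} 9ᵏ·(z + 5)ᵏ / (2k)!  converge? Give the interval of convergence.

Apply the ratio test: |a_{k+1}| / |a_k| = 9 · 1/[(2k+1)·(2k+2)], which tends to 0 as k → ∞.
The ratio tends to 0 regardless of z, hence R = ∞.

(−∞, ∞)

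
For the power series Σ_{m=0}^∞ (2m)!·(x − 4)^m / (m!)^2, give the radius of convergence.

Apply the ratio test: |a_{m+1}| / |a_m| = (2m+1)·(2m+2)/(m+1)², which tends to 4 as m → ∞.
Convergence for |x − 4| · 4 < 1, i.e. |x − 4| < 1/4. So R = 1/4.

R = 1/4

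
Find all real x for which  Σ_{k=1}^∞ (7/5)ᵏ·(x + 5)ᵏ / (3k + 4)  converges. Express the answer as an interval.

[-40/7, -30/7)

Apply the ratio test: |a_{k+1}| / |a_k| = [(3k + 4)/(3(k+1) + 4)] · 7/5, which tends to 7/5 as k → ∞.
Hence the series converges for |x + 5| < 1/(7/5) = 5/7, so the radius of convergence is 5/7.
At x = -30/7: the terms behave like c/k; limit comparison with the harmonic series gives divergence.
At x = -40/7: an alternating series whose terms decrease to 0 in absolute value, so it converges by the Leibniz criterion.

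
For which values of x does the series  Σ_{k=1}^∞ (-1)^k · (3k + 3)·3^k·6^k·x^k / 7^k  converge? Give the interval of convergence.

The ratio of consecutive coefficients is [(3(k+1) + 3)/(3k + 3)] · 3·6/7 → 18/7.
The series converges when 18/7 · |x| < 1, giving R = 7/18.
Check x = 7/18: the k-th term does not approach 0; divergence by the term test.
When x = -7/18, the k-th term does not approach 0; divergence by the term test.

(-7/18, 7/18)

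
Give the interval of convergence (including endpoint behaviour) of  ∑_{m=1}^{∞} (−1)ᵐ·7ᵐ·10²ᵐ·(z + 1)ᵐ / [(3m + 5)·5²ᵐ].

By the ratio test, |a_{m+1}/a_m| = [(3m + 5)/(3(m+1) + 5)] · 7·100/25 → 28.
Hence the series converges for |z + 1| < 1/(28) = 1/28, so the radius of convergence is 1/28.
When z = -27/28, the terms alternate in sign and decrease monotonically to 0 in absolute value (size ~ c/m), so the alternating series test gives convergence.
Check z = -29/28: the terms behave like c/m; limit comparison with the harmonic series gives divergence.

(-29/28, -27/28]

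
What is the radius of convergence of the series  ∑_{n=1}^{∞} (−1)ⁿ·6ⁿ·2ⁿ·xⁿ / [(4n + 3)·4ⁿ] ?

R = 1/3

The ratio of consecutive coefficients is [(4n + 3)/(4(n+1) + 3)] · 6·2/4 → 3.
Hence the series converges for |x| < 1/(3) = 1/3, so the radius of convergence is 1/3.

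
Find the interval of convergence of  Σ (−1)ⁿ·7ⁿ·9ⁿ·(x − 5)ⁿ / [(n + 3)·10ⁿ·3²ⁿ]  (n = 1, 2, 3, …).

By the ratio test, |a_{n+1}/a_n| = [(n + 3)/((n+1) + 3)] · 7·9/(10·9) → 7/10.
Thus R = 1/(7/10) = 10/7.
Endpoint x = 45/7: an alternating series whose terms decrease to 0 in absolute value, so it converges by the Leibniz criterion.
At x = 25/7: comparison with the harmonic series Σ 1/n shows the series diverges.

(25/7, 45/7]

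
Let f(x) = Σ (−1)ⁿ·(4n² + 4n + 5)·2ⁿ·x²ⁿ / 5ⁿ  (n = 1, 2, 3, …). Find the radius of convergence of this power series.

R = √10/2

By the ratio test, |a_{n+1}/a_n| = [(4(n+1)² + 4(n+1) + 5)/(4n² + 4n + 5)] · 2/5 → 2/5.
Since the exponent of x increases by 2 each term, convergence requires |x|² < 5/2, hence R = √10/2.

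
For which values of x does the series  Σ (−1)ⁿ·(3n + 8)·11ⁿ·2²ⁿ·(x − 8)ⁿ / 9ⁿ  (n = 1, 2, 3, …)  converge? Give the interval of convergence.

Ratio test: |a_{n+1}/a_n| = [(3(n+1) + 8)/(3n + 8)] · 11·4/9 → 44/9 as n → ∞.
Hence the series converges for |x − 8| < 1/(44/9) = 9/44, so the radius of convergence is 9/44.
Check x = 361/44: the terms do not tend to 0, so the series diverges.
Endpoint x = 343/44: the terms do not tend to 0, so the series diverges.

(343/44, 361/44)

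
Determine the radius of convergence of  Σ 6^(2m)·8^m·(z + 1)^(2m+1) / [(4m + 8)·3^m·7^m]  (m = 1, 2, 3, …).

R = √42/24

Ratio test: |a_{m+1}/a_m| = [(4m + 8)/(4(m+1) + 8)] · 36·8/(3·7) → 96/7 as m → ∞.
Successive powers of (z + 1) differ by 2, so the series converges when |z + 1|² · 96/7 < 1, i.e. |z + 1| < √(7/96). So R = √42/24.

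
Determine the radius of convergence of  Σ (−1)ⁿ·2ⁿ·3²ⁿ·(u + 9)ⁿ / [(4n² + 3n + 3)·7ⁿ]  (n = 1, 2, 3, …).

By the ratio test, |a_{n+1}/a_n| = [(4n² + 3n + 3)/(4(n+1)² + 3(n+1) + 3)] · 2·9/7 → 18/7.
Thus R = 1/(18/7) = 7/18.

R = 7/18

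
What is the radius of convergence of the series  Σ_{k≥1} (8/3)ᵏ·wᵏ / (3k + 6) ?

The ratio of consecutive coefficients is [(3k + 6)/(3(k+1) + 6)] · 8/3 → 8/3.
Thus R = 1/(8/3) = 3/8.

R = 3/8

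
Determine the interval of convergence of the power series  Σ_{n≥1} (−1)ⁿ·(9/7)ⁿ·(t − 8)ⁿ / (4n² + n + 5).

By the ratio test, |a_{n+1}/a_n| = [(4n² + n + 5)/(4(n+1)² + (n+1) + 5)] · 9/7 → 9/7.
Convergence for |t − 8| · 9/7 < 1, i.e. |t − 8| < 7/9. So R = 7/9.
At t = 79/9: the series is dominated by a constant times Σ 1/n², which converges (p = 2 > 1).
When t = 65/9, the series is dominated by a constant times Σ 1/n², which converges (p = 2 > 1).

[65/9, 79/9]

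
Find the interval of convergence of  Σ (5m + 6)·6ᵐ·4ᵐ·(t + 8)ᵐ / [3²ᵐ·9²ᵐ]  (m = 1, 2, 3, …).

Ratio test: |a_{m+1}/a_m| = [(5(m+1) + 6)/(5m + 6)] · 6·4/(9·81) → 8/243 as m → ∞.
The series converges when 8/243 · |t + 8| < 1, giving R = 243/8.
Check t = 179/8: the terms do not tend to 0, so the series diverges.
At t = -307/8: the terms have absolute value of order m, which does not tend to 0, so the series diverges by the divergence test.

(-307/8, 179/8)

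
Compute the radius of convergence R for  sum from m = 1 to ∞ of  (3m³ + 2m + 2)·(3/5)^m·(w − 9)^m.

R = 5/3

Apply the ratio test: |a_{m+1}| / |a_m| = [(3(m+1)³ + 2(m+1) + 2)/(3m³ + 2m + 2)] · 3/5, which tends to 3/5 as m → ∞.
Hence the series converges for |w − 9| < 1/(3/5) = 5/3, so the radius of convergence is 5/3.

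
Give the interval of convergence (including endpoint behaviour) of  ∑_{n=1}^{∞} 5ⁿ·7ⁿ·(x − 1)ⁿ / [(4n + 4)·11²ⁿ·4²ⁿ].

[-1901/35, 1971/35)

Ratio test: |a_{n+1}/a_n| = [(4n + 4)/(4(n+1) + 4)] · 5·7/(121·16) → 35/1936 as n → ∞.
Hence the series converges for |x − 1| < 1/(35/1936) = 1936/35, so the radius of convergence is 1936/35.
When x = 1971/35, the terms behave like c/n; limit comparison with the harmonic series gives divergence.
Check x = -1901/35: the terms alternate in sign and decrease monotonically to 0 in absolute value (size ~ c/n), so the alternating series test gives convergence.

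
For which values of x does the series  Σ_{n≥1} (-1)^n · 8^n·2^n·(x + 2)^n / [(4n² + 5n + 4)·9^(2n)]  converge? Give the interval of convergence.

[-113/16, 49/16]

Apply the ratio test: |a_{n+1}| / |a_n| = [(4n² + 5n + 4)/(4(n+1)² + 5(n+1) + 4)] · 8·2/81, which tends to 16/81 as n → ∞.
Thus R = 1/(16/81) = 81/16.
When x = 49/16, the series is dominated by a constant times Σ 1/n², which converges (p = 2 > 1).
Endpoint x = -113/16: the terms are on the order of 1/n², so the series converges absolutely by comparison with the p-series (p = 2 > 1).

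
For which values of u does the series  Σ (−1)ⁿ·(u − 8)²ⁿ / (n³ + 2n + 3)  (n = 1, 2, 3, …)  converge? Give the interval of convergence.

[7, 9]

The ratio of consecutive coefficients is (n³ + 2n + 3)/((n+1)³ + 2(n+1) + 3) → 1.
Since the exponent of (u − 8) increases by 2 each term, convergence requires |u − 8|² < 1, hence R = 1.
Endpoint u = 9: the series is dominated by a constant times Σ 1/n³, which converges (p = 3 > 1).
At u = 7: the terms are on the order of 1/n³, so the series converges absolutely by comparison with the p-series (p = 3 > 1).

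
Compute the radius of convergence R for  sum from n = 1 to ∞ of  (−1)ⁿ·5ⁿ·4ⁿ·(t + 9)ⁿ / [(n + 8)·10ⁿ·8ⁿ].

The ratio of consecutive coefficients is [(n + 8)/((n+1) + 8)] · 5·4/(10·8) → 1/4.
Convergence for |t + 9| · 1/4 < 1, i.e. |t + 9| < 4. So R = 4.

R = 4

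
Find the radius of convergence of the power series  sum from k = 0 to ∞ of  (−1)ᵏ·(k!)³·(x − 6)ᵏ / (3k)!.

R = 27

The ratio of consecutive coefficients is (k+1)³/[(3k+1)·(3k+2)·(3k+3)] → 1/27.
Hence the series converges for |x − 6| < 1/(1/27) = 27, so the radius of convergence is 27.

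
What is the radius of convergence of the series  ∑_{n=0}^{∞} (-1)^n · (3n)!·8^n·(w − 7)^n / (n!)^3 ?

R = 1/216

The ratio of consecutive coefficients is (3n+1)·(3n+2)·(3n+3)/(n+1)³ · 8 → 216.
Hence the series converges for |w − 7| < 1/(216) = 1/216, so the radius of convergence is 1/216.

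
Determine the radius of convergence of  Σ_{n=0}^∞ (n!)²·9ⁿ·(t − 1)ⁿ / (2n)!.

R = 4/9

Apply the ratio test: |a_{n+1}| / |a_n| = (n+1)²/[(2n+1)·(2n+2)] · 9, which tends to 9/4 as n → ∞.
The series converges when 9/4 · |t − 1| < 1, giving R = 4/9.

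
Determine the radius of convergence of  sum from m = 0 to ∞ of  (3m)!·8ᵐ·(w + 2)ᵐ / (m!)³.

R = 1/216

By the ratio test, |a_{m+1}/a_m| = (3m+1)·(3m+2)·(3m+3)/(m+1)³ · 8 → 216.
The series converges when 216 · |w + 2| < 1, giving R = 1/216.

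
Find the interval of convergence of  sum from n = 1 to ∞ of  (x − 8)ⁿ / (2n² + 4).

[7, 9]

Apply the ratio test: |a_{n+1}| / |a_n| = (2n² + 4)/(2(n+1)² + 4), which tends to 1 as n → ∞.
Convergence for |x − 8| < 1, so R = 1.
Check x = 9: absolute convergence follows by limit comparison with Σ 1/n².
Check x = 7: absolute convergence follows by limit comparison with Σ 1/n².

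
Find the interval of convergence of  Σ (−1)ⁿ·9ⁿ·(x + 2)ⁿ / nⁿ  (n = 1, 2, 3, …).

By the Cauchy root test, |a_n|^(1/n) = 9/n → 0.
Since the n-th root of |a_n| tends to 0, the series converges for all real x; R = ∞.

(−∞, ∞)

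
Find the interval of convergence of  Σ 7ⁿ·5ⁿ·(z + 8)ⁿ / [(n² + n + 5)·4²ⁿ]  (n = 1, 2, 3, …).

[-296/35, -264/35]

The ratio of consecutive coefficients is [(n² + n + 5)/((n+1)² + (n+1) + 5)] · 7·5/16 → 35/16.
Hence the series converges for |z + 8| < 1/(35/16) = 16/35, so the radius of convergence is 16/35.
Endpoint z = -264/35: absolute convergence follows by limit comparison with Σ 1/n².
Endpoint z = -296/35: the terms are on the order of 1/n², so the series converges absolutely by comparison with the p-series (p = 2 > 1).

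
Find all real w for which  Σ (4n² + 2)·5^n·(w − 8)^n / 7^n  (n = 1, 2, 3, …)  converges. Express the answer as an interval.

(33/5, 47/5)

Apply the ratio test: |a_{n+1}| / |a_n| = [(4(n+1)² + 2)/(4n² + 2)] · 5/7, which tends to 5/7 as n → ∞.
Hence the series converges for |w − 8| < 1/(5/7) = 7/5, so the radius of convergence is 7/5.
Check w = 47/5: the n-th term does not approach 0; divergence by the term test.
At w = 33/5: the terms have absolute value of order n², which does not tend to 0, so the series diverges by the divergence test.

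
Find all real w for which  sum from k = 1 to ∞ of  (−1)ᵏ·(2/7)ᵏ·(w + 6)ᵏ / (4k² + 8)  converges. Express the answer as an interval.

Apply the ratio test: |a_{k+1}| / |a_k| = [(4k² + 8)/(4(k+1)² + 8)] · 2/7, which tends to 2/7 as k → ∞.
Hence the series converges for |w + 6| < 1/(2/7) = 7/2, so the radius of convergence is 7/2.
Endpoint w = -5/2: the series is dominated by a constant times Σ 1/k², which converges (p = 2 > 1).
Check w = -19/2: the series is dominated by a constant times Σ 1/k², which converges (p = 2 > 1).

[-19/2, -5/2]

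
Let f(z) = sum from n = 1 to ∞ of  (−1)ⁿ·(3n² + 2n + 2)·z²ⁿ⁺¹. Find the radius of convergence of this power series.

The ratio of consecutive coefficients is (3(n+1)² + 2(n+1) + 2)/(3n² + 2n + 2) → 1.
Writing y = z², the series in y has radius 1, so |z| < √(1) = 1 and R = 1.

R = 1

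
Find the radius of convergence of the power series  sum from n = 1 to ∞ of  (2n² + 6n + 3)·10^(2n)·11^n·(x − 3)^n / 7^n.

R = 7/1100

Ratio test: |a_{n+1}/a_n| = [(2(n+1)² + 6(n+1) + 3)/(2n² + 6n + 3)] · 100·11/7 → 1100/7 as n → ∞.
Hence the series converges for |x − 3| < 1/(1100/7) = 7/1100, so the radius of convergence is 7/1100.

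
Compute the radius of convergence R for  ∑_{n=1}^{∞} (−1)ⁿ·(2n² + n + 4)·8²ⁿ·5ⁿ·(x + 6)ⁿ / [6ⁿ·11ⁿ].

By the ratio test, |a_{n+1}/a_n| = [(2(n+1)² + (n+1) + 4)/(2n² + n + 4)] · 64·5/(6·11) → 160/33.
Thus R = 1/(160/33) = 33/160.

R = 33/160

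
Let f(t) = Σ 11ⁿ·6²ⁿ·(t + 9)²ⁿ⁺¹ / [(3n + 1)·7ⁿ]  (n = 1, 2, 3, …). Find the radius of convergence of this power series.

By the ratio test, |a_{n+1}/a_n| = [(3n + 1)/(3(n+1) + 1)] · 11·36/7 → 396/7.
Since the exponent of (t + 9) increases by 2 each term, convergence requires |t + 9|² < 7/396, hence R = √77/66.

R = √77/66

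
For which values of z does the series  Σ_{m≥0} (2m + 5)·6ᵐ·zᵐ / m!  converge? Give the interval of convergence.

Apply the ratio test: |a_{m+1}| / |a_m| = (2(m+1) + 5)/(2m + 5) · 6 · 1/(m+1), which tends to 0 as m → ∞.
Since the limit is 0 < 1 for every z, the series converges on all of ℝ and R = ∞.

(−∞, ∞)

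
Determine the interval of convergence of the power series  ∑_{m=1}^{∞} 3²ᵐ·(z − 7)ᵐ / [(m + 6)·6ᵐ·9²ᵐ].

Ratio test: |a_{m+1}/a_m| = [(m + 6)/((m+1) + 6)] · 9/(6·81) → 1/54 as m → ∞.
The series converges when 1/54 · |z − 7| < 1, giving R = 54.
Endpoint z = 61: comparison with the harmonic series Σ 1/m shows the series diverges.
At z = -47: an alternating series whose terms decrease to 0 in absolute value, so it converges by the Leibniz criterion.

[-47, 61)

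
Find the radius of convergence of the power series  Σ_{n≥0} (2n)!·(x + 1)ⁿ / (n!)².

Apply the ratio test: |a_{n+1}| / |a_n| = (2n+1)·(2n+2)/(n+1)², which tends to 4 as n → ∞.
Convergence for |x + 1| · 4 < 1, i.e. |x + 1| < 1/4. So R = 1/4.

R = 1/4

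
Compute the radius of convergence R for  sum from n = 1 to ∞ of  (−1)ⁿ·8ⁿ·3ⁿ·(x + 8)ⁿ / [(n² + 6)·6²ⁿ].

R = 3/2

Ratio test: |a_{n+1}/a_n| = [(n² + 6)/((n+1)² + 6)] · 8·3/36 → 2/3 as n → ∞.
The series converges when 2/3 · |x + 8| < 1, giving R = 3/2.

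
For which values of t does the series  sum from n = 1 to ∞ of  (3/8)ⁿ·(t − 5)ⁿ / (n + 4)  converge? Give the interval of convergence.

The ratio of consecutive coefficients is [(n + 4)/((n+1) + 4)] · 3/8 → 3/8.
Thus R = 1/(3/8) = 8/3.
Endpoint t = 23/3: the terms are asymptotic to a nonzero constant times 1/n, so the series diverges by limit comparison with Σ 1/n.
Endpoint t = 7/3: an alternating series whose terms decrease to 0 in absolute value, so it converges by the Leibniz criterion.

[7/3, 23/3)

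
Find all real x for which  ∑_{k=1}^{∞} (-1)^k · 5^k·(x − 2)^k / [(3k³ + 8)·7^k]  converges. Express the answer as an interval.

[3/5, 17/5]

Apply the ratio test: |a_{k+1}| / |a_k| = [(3k³ + 8)/(3(k+1)³ + 8)] · 5/7, which tends to 5/7 as k → ∞.
Hence the series converges for |x − 2| < 1/(5/7) = 7/5, so the radius of convergence is 7/5.
Endpoint x = 17/5: the terms are on the order of 1/k³, so the series converges absolutely by comparison with the p-series (p = 3 > 1).
When x = 3/5, the series is dominated by a constant times Σ 1/k³, which converges (p = 3 > 1).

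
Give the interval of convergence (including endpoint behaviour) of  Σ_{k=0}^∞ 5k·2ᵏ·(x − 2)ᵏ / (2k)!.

(−∞, ∞)

The ratio of consecutive coefficients is 5(k+1)/5k · 2 · 1/[(2k+1)·(2k+2)] → 0.
The ratio tends to 0 regardless of x, hence R = ∞.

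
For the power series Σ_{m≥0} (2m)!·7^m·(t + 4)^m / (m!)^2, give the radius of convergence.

By the ratio test, |a_{m+1}/a_m| = (2m+1)·(2m+2)/(m+1)² · 7 → 28.
Convergence for |t + 4| · 28 < 1, i.e. |t + 4| < 1/28. So R = 1/28.

R = 1/28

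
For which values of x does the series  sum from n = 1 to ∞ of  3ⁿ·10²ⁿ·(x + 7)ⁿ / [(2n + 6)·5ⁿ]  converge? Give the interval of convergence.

Apply the ratio test: |a_{n+1}| / |a_n| = [(2n + 6)/(2(n+1) + 6)] · 3·100/5, which tends to 60 as n → ∞.
Hence the series converges for |x + 7| < 1/(60) = 1/60, so the radius of convergence is 1/60.
When x = -419/60, comparison with the harmonic series Σ 1/n shows the series diverges.
Endpoint x = -421/60: an alternating series whose terms decrease to 0 in absolute value, so it converges by the Leibniz criterion.

[-421/60, -419/60)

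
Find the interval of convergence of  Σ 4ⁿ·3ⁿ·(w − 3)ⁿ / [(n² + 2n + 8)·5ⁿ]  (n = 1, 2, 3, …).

Ratio test: |a_{n+1}/a_n| = [(n² + 2n + 8)/((n+1)² + 2(n+1) + 8)] · 4·3/5 → 12/5 as n → ∞.
Hence the series converges for |w − 3| < 1/(12/5) = 5/12, so the radius of convergence is 5/12.
When w = 41/12, the terms are on the order of 1/n², so the series converges absolutely by comparison with the p-series (p = 2 > 1).
When w = 31/12, the series is dominated by a constant times Σ 1/n², which converges (p = 2 > 1).

[31/12, 41/12]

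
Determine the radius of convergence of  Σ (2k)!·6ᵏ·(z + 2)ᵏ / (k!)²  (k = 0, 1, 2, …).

R = 1/24

Ratio test: |a_{k+1}/a_k| = (2k+1)·(2k+2)/(k+1)² · 6 → 24 as k → ∞.
The series converges when 24 · |z + 2| < 1, giving R = 1/24.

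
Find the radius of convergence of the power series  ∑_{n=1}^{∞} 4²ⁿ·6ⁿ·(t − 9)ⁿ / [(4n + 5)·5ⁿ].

Ratio test: |a_{n+1}/a_n| = [(4n + 5)/(4(n+1) + 5)] · 16·6/5 → 96/5 as n → ∞.
Thus R = 1/(96/5) = 5/96.

R = 5/96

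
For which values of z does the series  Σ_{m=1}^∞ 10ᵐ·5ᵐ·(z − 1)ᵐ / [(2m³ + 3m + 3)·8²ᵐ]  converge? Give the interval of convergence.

[-7/25, 57/25]

The ratio of consecutive coefficients is [(2m³ + 3m + 3)/(2(m+1)³ + 3(m+1) + 3)] · 10·5/64 → 25/32.
The series converges when 25/32 · |z − 1| < 1, giving R = 32/25.
Endpoint z = 57/25: the series is dominated by a constant times Σ 1/m³, which converges (p = 3 > 1).
Endpoint z = -7/25: the terms are on the order of 1/m³, so the series converges absolutely by comparison with the p-series (p = 3 > 1).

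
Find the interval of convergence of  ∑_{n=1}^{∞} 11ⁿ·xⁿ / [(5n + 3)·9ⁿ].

[-9/11, 9/11)

Ratio test: |a_{n+1}/a_n| = [(5n + 3)/(5(n+1) + 3)] · 11/9 → 11/9 as n → ∞.
Thus R = 1/(11/9) = 9/11.
Endpoint x = 9/11: the terms behave like c/n; limit comparison with the harmonic series gives divergence.
Check x = -9/11: an alternating series whose terms decrease to 0 in absolute value, so it converges by the Leibniz criterion.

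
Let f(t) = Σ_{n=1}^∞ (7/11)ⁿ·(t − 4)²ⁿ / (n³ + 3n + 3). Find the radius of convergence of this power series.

R = √77/7

By the ratio test, |a_{n+1}/a_n| = [(n³ + 3n + 3)/((n+1)³ + 3(n+1) + 3)] · 7/11 → 7/11.
Since the exponent of (t − 4) increases by 2 each term, convergence requires |t − 4|² < 11/7, hence R = √77/7.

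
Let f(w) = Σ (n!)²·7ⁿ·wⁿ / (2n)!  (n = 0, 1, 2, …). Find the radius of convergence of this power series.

Apply the ratio test: |a_{n+1}| / |a_n| = (n+1)²/[(2n+1)·(2n+2)] · 7, which tends to 7/4 as n → ∞.
Thus R = 1/(7/4) = 4/7.

R = 4/7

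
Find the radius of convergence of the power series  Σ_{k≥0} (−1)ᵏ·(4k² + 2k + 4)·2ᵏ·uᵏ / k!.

R = ∞

Apply the ratio test: |a_{k+1}| / |a_k| = (4(k+1)² + 2(k+1) + 4)/(4k² + 2k + 4) · 2 · 1/(k+1), which tends to 0 as k → ∞.
Since the limit is 0 < 1 for every u, the series converges on all of ℝ and R = ∞.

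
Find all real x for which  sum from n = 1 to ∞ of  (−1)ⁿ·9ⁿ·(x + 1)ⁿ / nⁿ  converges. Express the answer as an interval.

Root test: |a_n|^(1/n) = 9/n → 0.
Since the n-th root of |a_n| tends to 0, the series converges for all real x; R = ∞.

(−∞, ∞)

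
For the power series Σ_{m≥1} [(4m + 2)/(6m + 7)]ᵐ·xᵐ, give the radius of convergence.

Applying the root test, |a_m|^(1/m) = (4m + 2)/(6m + 7) → 2/3.
Convergence for |x| · 2/3 < 1, i.e. |x| < 3/2. So R = 3/2.

R = 3/2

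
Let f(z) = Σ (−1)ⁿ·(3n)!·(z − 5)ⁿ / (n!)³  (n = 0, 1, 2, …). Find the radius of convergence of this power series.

By the ratio test, |a_{n+1}/a_n| = (3n+1)·(3n+2)·(3n+3)/(n+1)³ → 27.
Convergence for |z − 5| · 27 < 1, i.e. |z − 5| < 1/27. So R = 1/27.

R = 1/27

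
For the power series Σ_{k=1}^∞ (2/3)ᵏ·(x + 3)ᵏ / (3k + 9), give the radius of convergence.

R = 3/2

The ratio of consecutive coefficients is [(3k + 9)/(3(k+1) + 9)] · 2/3 → 2/3.
Thus R = 1/(2/3) = 3/2.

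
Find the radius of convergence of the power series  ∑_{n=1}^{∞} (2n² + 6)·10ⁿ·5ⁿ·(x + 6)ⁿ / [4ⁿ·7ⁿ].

R = 14/25

The ratio of consecutive coefficients is [(2(n+1)² + 6)/(2n² + 6)] · 10·5/(4·7) → 25/14.
Hence the series converges for |x + 6| < 1/(25/14) = 14/25, so the radius of convergence is 14/25.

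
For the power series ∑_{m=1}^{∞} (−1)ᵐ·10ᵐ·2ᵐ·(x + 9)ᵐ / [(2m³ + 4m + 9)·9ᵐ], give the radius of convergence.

Ratio test: |a_{m+1}/a_m| = [(2m³ + 4m + 9)/(2(m+1)³ + 4(m+1) + 9)] · 10·2/9 → 20/9 as m → ∞.
The series converges when 20/9 · |x + 9| < 1, giving R = 9/20.

R = 9/20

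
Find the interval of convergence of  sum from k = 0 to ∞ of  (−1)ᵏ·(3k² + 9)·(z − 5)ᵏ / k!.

By the ratio test, |a_{k+1}/a_k| = (3(k+1)² + 9)/(3k² + 9) · 1/(k+1) → 0.
The ratio tends to 0 regardless of z, hence R = ∞.

(−∞, ∞)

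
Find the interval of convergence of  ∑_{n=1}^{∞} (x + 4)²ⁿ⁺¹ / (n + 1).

The ratio of consecutive coefficients is (n + 1)/((n+1) + 1) → 1.
Since the exponent of (x + 4) increases by 2 each term, convergence requires |x + 4|² < 1, hence R = 1.
At x = -3: the terms behave like c/n; limit comparison with the harmonic series gives divergence.
Endpoint x = -5: comparison with the harmonic series Σ 1/n shows the series diverges.

(-5, -3)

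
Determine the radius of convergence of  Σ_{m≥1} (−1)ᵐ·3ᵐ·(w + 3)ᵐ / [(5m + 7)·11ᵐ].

The ratio of consecutive coefficients is [(5m + 7)/(5(m+1) + 7)] · 3/11 → 3/11.
Thus R = 1/(3/11) = 11/3.

R = 11/3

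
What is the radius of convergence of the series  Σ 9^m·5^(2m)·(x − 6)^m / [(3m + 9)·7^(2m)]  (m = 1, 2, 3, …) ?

Apply the ratio test: |a_{m+1}| / |a_m| = [(3m + 9)/(3(m+1) + 9)] · 9·25/49, which tends to 225/49 as m → ∞.
Convergence for |x − 6| · 225/49 < 1, i.e. |x − 6| < 49/225. So R = 49/225.

R = 49/225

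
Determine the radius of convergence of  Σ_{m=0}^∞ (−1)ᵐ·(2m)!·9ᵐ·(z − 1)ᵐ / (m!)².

The ratio of consecutive coefficients is (2m+1)·(2m+2)/(m+1)² · 9 → 36.
Hence the series converges for |z − 1| < 1/(36) = 1/36, so the radius of convergence is 1/36.

R = 1/36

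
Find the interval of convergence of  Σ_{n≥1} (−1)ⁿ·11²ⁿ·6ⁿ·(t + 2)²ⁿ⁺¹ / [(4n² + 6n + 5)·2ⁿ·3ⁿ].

Apply the ratio test: |a_{n+1}| / |a_n| = [(4n² + 6n + 5)/(4(n+1)² + 6(n+1) + 5)] · 121·6/(2·3), which tends to 121 as n → ∞.
Successive powers of (t + 2) differ by 2, so the series converges when |t + 2|² · 121 < 1, i.e. |t + 2| < √(1/121) = 1/11. So R = 1/11.
Check t = -21/11: absolute convergence follows by limit comparison with Σ 1/n².
Check t = -23/11: absolute convergence follows by limit comparison with Σ 1/n².

[-23/11, -21/11]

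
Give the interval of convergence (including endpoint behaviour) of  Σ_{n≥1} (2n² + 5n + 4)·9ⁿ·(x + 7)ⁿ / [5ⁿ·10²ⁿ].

(-563/9, 437/9)

The ratio of consecutive coefficients is [(2(n+1)² + 5(n+1) + 4)/(2n² + 5n + 4)] · 9/(5·100) → 9/500.
Hence the series converges for |x + 7| < 1/(9/500) = 500/9, so the radius of convergence is 500/9.
When x = 437/9, the n-th term does not approach 0; divergence by the term test.
At x = -563/9: the n-th term does not approach 0; divergence by the term test.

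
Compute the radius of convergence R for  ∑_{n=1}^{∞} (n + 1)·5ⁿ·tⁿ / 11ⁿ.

R = 11/5

Apply the ratio test: |a_{n+1}| / |a_n| = [((n+1) + 1)/(n + 1)] · 5/11, which tends to 5/11 as n → ∞.
Convergence for |t| · 5/11 < 1, i.e. |t| < 11/5. So R = 11/5.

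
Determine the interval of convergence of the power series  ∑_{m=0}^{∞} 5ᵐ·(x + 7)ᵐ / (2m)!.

(−∞, ∞)

By the ratio test, |a_{m+1}/a_m| = 5 · 1/[(2m+1)·(2m+2)] → 0.
The ratio tends to 0 regardless of x, hence R = ∞.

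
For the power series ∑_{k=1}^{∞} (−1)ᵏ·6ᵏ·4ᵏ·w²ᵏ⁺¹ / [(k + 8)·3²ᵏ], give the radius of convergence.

Apply the ratio test: |a_{k+1}| / |a_k| = [(k + 8)/((k+1) + 8)] · 6·4/9, which tends to 8/3 as k → ∞.
Since the exponent of w increases by 2 each term, convergence requires |w|² < 3/8, hence R = √6/4.

R = √6/4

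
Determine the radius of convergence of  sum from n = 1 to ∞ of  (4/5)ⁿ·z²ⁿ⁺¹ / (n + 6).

Apply the ratio test: |a_{n+1}| / |a_n| = [(n + 6)/((n+1) + 6)] · 4/5, which tends to 4/5 as n → ∞.
Since the exponent of z increases by 2 each term, convergence requires |z|² < 5/4, hence R = √5/2.

R = √5/2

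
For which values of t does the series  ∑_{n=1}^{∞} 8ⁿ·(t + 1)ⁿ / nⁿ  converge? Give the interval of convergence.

(−∞, ∞)

Applying the root test, |a_n|^(1/n) = 8/n → 0.
The limit is 0 for every t, so R = ∞.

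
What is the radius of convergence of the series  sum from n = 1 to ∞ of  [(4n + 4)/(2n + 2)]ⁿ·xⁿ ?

R = 1/2

Root test: |a_n|^(1/n) = (4n + 4)/(2n + 2) → 2.
Thus R = 1/(2) = 1/2.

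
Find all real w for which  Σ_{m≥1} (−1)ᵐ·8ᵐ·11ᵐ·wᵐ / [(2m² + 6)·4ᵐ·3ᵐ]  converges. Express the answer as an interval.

By the ratio test, |a_{m+1}/a_m| = [(2m² + 6)/(2(m+1)² + 6)] · 8·11/(4·3) → 22/3.
The series converges when 22/3 · |w| < 1, giving R = 3/22.
When w = 3/22, absolute convergence follows by limit comparison with Σ 1/m².
Check w = -3/22: the terms are on the order of 1/m², so the series converges absolutely by comparison with the p-series (p = 2 > 1).

[-3/22, 3/22]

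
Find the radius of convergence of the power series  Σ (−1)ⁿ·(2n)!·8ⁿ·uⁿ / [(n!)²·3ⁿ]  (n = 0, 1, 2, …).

R = 3/32

The ratio of consecutive coefficients is (2n+1)·(2n+2)/(n+1)² · 8/3 → 32/3.
Thus R = 1/(32/3) = 3/32.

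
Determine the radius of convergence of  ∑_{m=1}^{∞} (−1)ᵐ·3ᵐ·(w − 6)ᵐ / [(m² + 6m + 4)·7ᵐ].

By the ratio test, |a_{m+1}/a_m| = [(m² + 6m + 4)/((m+1)² + 6(m+1) + 4)] · 3/7 → 3/7.
Hence the series converges for |w − 6| < 1/(3/7) = 7/3, so the radius of convergence is 7/3.

R = 7/3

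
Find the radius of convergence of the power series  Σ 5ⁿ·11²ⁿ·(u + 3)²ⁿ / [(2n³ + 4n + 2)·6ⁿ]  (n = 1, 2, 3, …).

R = √30/55

By the ratio test, |a_{n+1}/a_n| = [(2n³ + 4n + 2)/(2(n+1)³ + 4(n+1) + 2)] · 5·121/6 → 605/6.
Since the exponent of (u + 3) increases by 2 each term, convergence requires |u + 3|² < 6/605, hence R = √30/55.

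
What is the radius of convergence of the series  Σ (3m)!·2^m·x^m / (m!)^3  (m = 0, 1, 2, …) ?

Apply the ratio test: |a_{m+1}| / |a_m| = (3m+1)·(3m+2)·(3m+3)/(m+1)³ · 2, which tends to 54 as m → ∞.
Hence the series converges for |x| < 1/(54) = 1/54, so the radius of convergence is 1/54.

R = 1/54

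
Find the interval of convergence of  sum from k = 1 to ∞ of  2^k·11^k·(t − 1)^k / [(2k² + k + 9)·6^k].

[8/11, 14/11]

Apply the ratio test: |a_{k+1}| / |a_k| = [(2k² + k + 9)/(2(k+1)² + (k+1) + 9)] · 2·11/6, which tends to 11/3 as k → ∞.
The series converges when 11/3 · |t − 1| < 1, giving R = 3/11.
When t = 14/11, the series is dominated by a constant times Σ 1/k², which converges (p = 2 > 1).
Endpoint t = 8/11: absolute convergence follows by limit comparison with Σ 1/k².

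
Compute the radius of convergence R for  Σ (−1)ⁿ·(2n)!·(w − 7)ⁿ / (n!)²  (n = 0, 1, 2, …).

Ratio test: |a_{n+1}/a_n| = (2n+1)·(2n+2)/(n+1)² → 4 as n → ∞.
Hence the series converges for |w − 7| < 1/(4) = 1/4, so the radius of convergence is 1/4.

R = 1/4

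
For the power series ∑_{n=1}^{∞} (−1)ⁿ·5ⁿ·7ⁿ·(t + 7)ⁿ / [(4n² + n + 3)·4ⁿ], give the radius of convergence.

R = 4/35

By the ratio test, |a_{n+1}/a_n| = [(4n² + n + 3)/(4(n+1)² + (n+1) + 3)] · 5·7/4 → 35/4.
The series converges when 35/4 · |t + 7| < 1, giving R = 4/35.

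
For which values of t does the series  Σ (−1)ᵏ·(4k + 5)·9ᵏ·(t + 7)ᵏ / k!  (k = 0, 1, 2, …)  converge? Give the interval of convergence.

Ratio test: |a_{k+1}/a_k| = (4(k+1) + 5)/(4k + 5) · 9 · 1/(k+1) → 0 as k → ∞.
The ratio tends to 0 regardless of t, hence R = ∞.

(−∞, ∞)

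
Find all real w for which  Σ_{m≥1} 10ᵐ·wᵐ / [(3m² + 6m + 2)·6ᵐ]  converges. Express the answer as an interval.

Ratio test: |a_{m+1}/a_m| = [(3m² + 6m + 2)/(3(m+1)² + 6(m+1) + 2)] · 10/6 → 5/3 as m → ∞.
The series converges when 5/3 · |w| < 1, giving R = 3/5.
At w = 3/5: absolute convergence follows by limit comparison with Σ 1/m².
At w = -3/5: the series is dominated by a constant times Σ 1/m², which converges (p = 2 > 1).

[-3/5, 3/5]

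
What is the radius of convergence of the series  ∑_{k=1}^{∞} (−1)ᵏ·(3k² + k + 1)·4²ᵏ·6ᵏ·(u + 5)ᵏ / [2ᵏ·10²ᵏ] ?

R = 25/12

By the ratio test, |a_{k+1}/a_k| = [(3(k+1)² + (k+1) + 1)/(3k² + k + 1)] · 16·6/(2·100) → 12/25.
Convergence for |u + 5| · 12/25 < 1, i.e. |u + 5| < 25/12. So R = 25/12.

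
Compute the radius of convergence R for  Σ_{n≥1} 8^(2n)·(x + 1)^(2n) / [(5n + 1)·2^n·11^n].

Ratio test: |a_{n+1}/a_n| = [(5n + 1)/(5(n+1) + 1)] · 64/(2·11) → 32/11 as n → ∞.
Successive powers of (x + 1) differ by 2, so the series converges when |x + 1|² · 32/11 < 1, i.e. |x + 1| < √(11/32). So R = √22/8.

R = √22/8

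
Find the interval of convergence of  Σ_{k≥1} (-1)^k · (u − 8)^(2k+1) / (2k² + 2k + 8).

[7, 9]

By the ratio test, |a_{k+1}/a_k| = (2k² + 2k + 8)/(2(k+1)² + 2(k+1) + 8) → 1.
Since the exponent of (u − 8) increases by 2 each term, convergence requires |u − 8|² < 1, hence R = 1.
At u = 9: absolute convergence follows by limit comparison with Σ 1/k².
When u = 7, the terms are on the order of 1/k², so the series converges absolutely by comparison with the p-series (p = 2 > 1).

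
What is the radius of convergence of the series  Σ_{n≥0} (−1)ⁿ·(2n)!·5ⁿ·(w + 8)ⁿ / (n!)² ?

Apply the ratio test: |a_{n+1}| / |a_n| = (2n+1)·(2n+2)/(n+1)² · 5, which tends to 20 as n → ∞.
Convergence for |w + 8| · 20 < 1, i.e. |w + 8| < 1/20. So R = 1/20.

R = 1/20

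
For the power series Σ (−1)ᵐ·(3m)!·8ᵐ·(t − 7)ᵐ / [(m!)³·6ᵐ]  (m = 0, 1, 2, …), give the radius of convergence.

Ratio test: |a_{m+1}/a_m| = (3m+1)·(3m+2)·(3m+3)/(m+1)³ · 8/6 → 36 as m → ∞.
The series converges when 36 · |t − 7| < 1, giving R = 1/36.

R = 1/36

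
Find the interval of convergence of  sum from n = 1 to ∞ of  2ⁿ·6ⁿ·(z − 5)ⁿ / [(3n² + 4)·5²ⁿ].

[35/12, 85/12]

By the ratio test, |a_{n+1}/a_n| = [(3n² + 4)/(3(n+1)² + 4)] · 2·6/25 → 12/25.
Thus R = 1/(12/25) = 25/12.
Endpoint z = 85/12: the terms are on the order of 1/n², so the series converges absolutely by comparison with the p-series (p = 2 > 1).
Check z = 35/12: the series is dominated by a constant times Σ 1/n², which converges (p = 2 > 1).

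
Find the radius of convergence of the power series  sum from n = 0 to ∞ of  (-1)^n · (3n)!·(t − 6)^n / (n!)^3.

By the ratio test, |a_{n+1}/a_n| = (3n+1)·(3n+2)·(3n+3)/(n+1)³ → 27.
The series converges when 27 · |t − 6| < 1, giving R = 1/27.

R = 1/27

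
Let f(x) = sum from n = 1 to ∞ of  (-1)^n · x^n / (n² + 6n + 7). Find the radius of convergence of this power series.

R = 1

By the ratio test, |a_{n+1}/a_n| = (n² + 6n + 7)/((n+1)² + 6(n+1) + 7) → 1.
Convergence for |x| < 1, so R = 1.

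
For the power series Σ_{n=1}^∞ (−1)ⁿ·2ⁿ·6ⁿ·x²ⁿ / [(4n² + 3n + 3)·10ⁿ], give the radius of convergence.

The ratio of consecutive coefficients is [(4n² + 3n + 3)/(4(n+1)² + 3(n+1) + 3)] · 2·6/10 → 6/5.
Writing y = x², the series in y has radius 5/6, so |x| < √(5/6) and R = √30/6.

R = √30/6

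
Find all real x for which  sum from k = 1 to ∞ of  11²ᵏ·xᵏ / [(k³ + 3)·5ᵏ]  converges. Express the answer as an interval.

[-5/121, 5/121]

Ratio test: |a_{k+1}/a_k| = [(k³ + 3)/((k+1)³ + 3)] · 121/5 → 121/5 as k → ∞.
Hence the series converges for |x| < 1/(121/5) = 5/121, so the radius of convergence is 5/121.
When x = 5/121, the terms are on the order of 1/k³, so the series converges absolutely by comparison with the p-series (p = 3 > 1).
When x = -5/121, absolute convergence follows by limit comparison with Σ 1/k³.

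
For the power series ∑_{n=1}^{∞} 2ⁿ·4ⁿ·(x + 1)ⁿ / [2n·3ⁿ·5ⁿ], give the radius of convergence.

The ratio of consecutive coefficients is [2n/2(n+1)] · 2·4/(3·5) → 8/15.
Hence the series converges for |x + 1| < 1/(8/15) = 15/8, so the radius of convergence is 15/8.

R = 15/8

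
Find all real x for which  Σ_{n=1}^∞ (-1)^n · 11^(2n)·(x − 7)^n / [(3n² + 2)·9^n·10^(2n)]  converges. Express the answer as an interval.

Apply the ratio test: |a_{n+1}| / |a_n| = [(3n² + 2)/(3(n+1)² + 2)] · 121/(9·100), which tends to 121/900 as n → ∞.
The series converges when 121/900 · |x − 7| < 1, giving R = 900/121.
Endpoint x = 1747/121: the terms are on the order of 1/n², so the series converges absolutely by comparison with the p-series (p = 2 > 1).
Endpoint x = -53/121: the series is dominated by a constant times Σ 1/n², which converges (p = 2 > 1).

[-53/121, 1747/121]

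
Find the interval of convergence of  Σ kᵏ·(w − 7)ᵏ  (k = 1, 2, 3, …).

{7}

By the Cauchy root test, |a_k|^(1/k) = k → ∞.
The root grows without bound, so R = 0 (convergence only at w = 7).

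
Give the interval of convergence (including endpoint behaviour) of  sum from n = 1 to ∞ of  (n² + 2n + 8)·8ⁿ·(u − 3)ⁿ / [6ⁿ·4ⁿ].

Apply the ratio test: |a_{n+1}| / |a_n| = [((n+1)² + 2(n+1) + 8)/(n² + 2n + 8)] · 8/(6·4), which tends to 1/3 as n → ∞.
Convergence for |u − 3| · 1/3 < 1, i.e. |u − 3| < 3. So R = 3.
Check u = 6: the terms have absolute value of order n², which does not tend to 0, so the series diverges by the divergence test.
Check u = 0: the terms have absolute value of order n², which does not tend to 0, so the series diverges by the divergence test.

(0, 6)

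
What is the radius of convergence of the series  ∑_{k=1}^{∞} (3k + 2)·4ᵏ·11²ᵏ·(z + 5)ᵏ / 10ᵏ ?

R = 5/242

The ratio of consecutive coefficients is [(3(k+1) + 2)/(3k + 2)] · 4·121/10 → 242/5.
The series converges when 242/5 · |z + 5| < 1, giving R = 5/242.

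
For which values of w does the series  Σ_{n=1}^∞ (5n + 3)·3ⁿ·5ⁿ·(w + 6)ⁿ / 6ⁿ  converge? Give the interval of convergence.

(-32/5, -28/5)

The ratio of consecutive coefficients is [(5(n+1) + 3)/(5n + 3)] · 3·5/6 → 5/2.
Hence the series converges for |w + 6| < 1/(5/2) = 2/5, so the radius of convergence is 2/5.
When w = -28/5, the n-th term does not approach 0; divergence by the term test.
At w = -32/5: the n-th term does not approach 0; divergence by the term test.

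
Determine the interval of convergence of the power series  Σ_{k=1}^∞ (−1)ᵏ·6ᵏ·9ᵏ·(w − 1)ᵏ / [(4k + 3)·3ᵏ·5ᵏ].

Apply the ratio test: |a_{k+1}| / |a_k| = [(4k + 3)/(4(k+1) + 3)] · 6·9/(3·5), which tends to 18/5 as k → ∞.
Hence the series converges for |w − 1| < 1/(18/5) = 5/18, so the radius of convergence is 5/18.
At w = 23/18: the terms alternate in sign and decrease monotonically to 0 in absolute value (size ~ c/k), so the alternating series test gives convergence.
Check w = 13/18: the terms behave like c/k; limit comparison with the harmonic series gives divergence.

(13/18, 23/18]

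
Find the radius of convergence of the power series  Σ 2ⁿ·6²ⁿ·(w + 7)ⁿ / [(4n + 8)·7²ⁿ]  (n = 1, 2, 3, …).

R = 49/72

Apply the ratio test: |a_{n+1}| / |a_n| = [(4n + 8)/(4(n+1) + 8)] · 2·36/49, which tends to 72/49 as n → ∞.
Thus R = 1/(72/49) = 49/72.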